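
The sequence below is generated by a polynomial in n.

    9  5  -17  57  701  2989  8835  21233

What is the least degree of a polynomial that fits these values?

5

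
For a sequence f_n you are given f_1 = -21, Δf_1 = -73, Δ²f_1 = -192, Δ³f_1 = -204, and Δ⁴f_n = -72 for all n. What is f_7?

Build the table forward from the leading diagonal:
Δ⁴: -72  -72  -72  -72  -72  -72  -72
Δ³: -204  -276  -348  -420  -492  -564  -636
Δ²: -192  -396  -672  -1020  -1440  -1932  -2496
Δ: -73  -265  -661  -1333  -2353  -3793  -5725
f: -21  -94  -359  -1020  -2353  -4706  -8499

-8499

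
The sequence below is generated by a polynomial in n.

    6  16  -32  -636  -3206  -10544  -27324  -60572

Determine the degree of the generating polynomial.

5

First differences: 10, -48, -604, -2570, -7338, -16780, -33248
Second differences: -58, -556, -1966, -4768, -9442, -16468
Third differences: -498, -1410, -2802, -4674, -7026
Fourth differences: -912, -1392, -1872, -2352
Fifth differences: -480, -480, -480
The fifth differences are constant, so the polynomial has degree 5.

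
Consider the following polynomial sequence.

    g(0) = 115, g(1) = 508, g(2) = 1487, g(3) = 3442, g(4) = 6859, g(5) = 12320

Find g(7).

First differences: 393, 979, 1955, 3417, 5461
Second differences: 586, 976, 1462, 2044
Third differences: 390, 486, 582
Fourth differences: 96, 96
The fourth differences are constant (96).
582 + 96 = 678;  2044 + 678 = 2722;  5461 + 2722 = 8183;  12320 + 8183 = 20503
678 + 96 = 774;  2722 + 774 = 3496;  8183 + 3496 = 11679;  20503 + 11679 = 32182

32182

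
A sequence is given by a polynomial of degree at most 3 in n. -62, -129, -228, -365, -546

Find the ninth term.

First differences: -67, -99, -137, -181
Second differences: -32, -38, -44
Third differences: -6, -6
Third differences constant at -6.
-44 − 6 = -50;  -181 − 50 = -231;  -546 − 231 = -777
-50 − 6 = -56;  -231 − 56 = -287;  -777 − 287 = -1064
-56 − 6 = -62;  -287 − 62 = -349;  -1064 − 349 = -1413
-62 − 6 = -68;  -349 − 68 = -417;  -1413 − 417 = -1830

-1830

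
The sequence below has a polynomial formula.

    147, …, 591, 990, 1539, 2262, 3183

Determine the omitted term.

318

Using the last 5 terms:
D1: 399  549  723  921
D2: 150  174  198
D3: 24  24
Constant third difference = 24.
Extend backward: 150 − 24 = 126;  399 − 126 = 273;  591 − 273 = 318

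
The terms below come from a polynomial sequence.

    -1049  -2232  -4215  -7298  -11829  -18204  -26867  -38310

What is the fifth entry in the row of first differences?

-6375

Δ: -1183, -1983, -3083, -4531, -6375, -8663, -11443
Δ²: -800, -1100, -1448, -1844, -2288, -2780
Δ³: -300, -348, -396, -444, -492
Δ⁴: -48, -48, -48, -48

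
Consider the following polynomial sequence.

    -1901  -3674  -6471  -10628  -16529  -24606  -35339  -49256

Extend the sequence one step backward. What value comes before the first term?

-1773, -2797, -4157, -5901, -8077, -10733, -13917
-1024, -1360, -1744, -2176, -2656, -3184
-336, -384, -432, -480, -528
-48, -48, -48, -48
The fourth differences are constant at -48.
Work back: -336 + 48 = -288;  -1024 + 288 = -736;  -1773 + 736 = -1037;  -1901 + 1037 = -864

-864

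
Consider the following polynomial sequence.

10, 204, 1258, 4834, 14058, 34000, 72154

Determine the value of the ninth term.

194, 1054, 3576, 9224, 19942, 38154
860, 2522, 5648, 10718, 18212
1662, 3126, 5070, 7494
1464, 1944, 2424
480, 480
The fifth differences are constant (480).
2424 + 480 = 2904;  7494 + 2904 = 10398;  18212 + 10398 = 28610;  38154 + 28610 = 66764;  72154 + 66764 = 138918
2904 + 480 = 3384;  10398 + 3384 = 13782;  28610 + 13782 = 42392;  66764 + 42392 = 109156;  138918 + 109156 = 248074

248074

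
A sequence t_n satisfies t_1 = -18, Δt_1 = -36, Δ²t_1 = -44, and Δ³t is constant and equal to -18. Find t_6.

-818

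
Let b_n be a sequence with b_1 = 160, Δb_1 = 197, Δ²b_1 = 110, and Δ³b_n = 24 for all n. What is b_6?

Build the table forward from the leading diagonal:
Third differences: 24, 24, 24, 24, 24, 24
Second differences: 110, 134, 158, 182, 206, 230
First differences: 197, 307, 441, 599, 781, 987
b: 160, 357, 664, 1105, 1704, 2485

2485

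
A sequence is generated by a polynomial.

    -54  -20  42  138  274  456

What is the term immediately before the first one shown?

34, 62, 96, 136, 182
28, 34, 40, 46
6, 6, 6
The third differences are constant at 6.
Work back: 28 − 6 = 22;  34 − 22 = 12;  -54 − 12 = -66

-66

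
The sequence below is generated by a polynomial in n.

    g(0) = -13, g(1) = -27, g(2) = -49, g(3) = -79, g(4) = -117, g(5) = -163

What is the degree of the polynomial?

2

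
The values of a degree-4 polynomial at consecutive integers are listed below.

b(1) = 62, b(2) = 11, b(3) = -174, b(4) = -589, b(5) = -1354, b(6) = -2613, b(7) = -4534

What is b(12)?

-31629

First differences: -51 , -185 , -415 , -765 , -1259 , -1921
Second differences: -134 , -230 , -350 , -494 , -662
Third differences: -96 , -120 , -144 , -168
Fourth differences: -24 , -24 , -24
Constant fourth difference = -24, so extend:
-168 − 24 = -192;  -662 − 192 = -854;  -1921 − 854 = -2775;  -4534 − 2775 = -7309
-192 − 24 = -216;  -854 − 216 = -1070;  -2775 − 1070 = -3845;  -7309 − 3845 = -11154
-216 − 24 = -240;  -1070 − 240 = -1310;  -3845 − 1310 = -5155;  -11154 − 5155 = -16309
-240 − 24 = -264;  -1310 − 264 = -1574;  -5155 − 1574 = -6729;  -16309 − 6729 = -23038
-264 − 24 = -288;  -1574 − 288 = -1862;  -6729 − 1862 = -8591;  -23038 − 8591 = -31629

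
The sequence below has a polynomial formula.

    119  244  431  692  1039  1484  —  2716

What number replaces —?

2039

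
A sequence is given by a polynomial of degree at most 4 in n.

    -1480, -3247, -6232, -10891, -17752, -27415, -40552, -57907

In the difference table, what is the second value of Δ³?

-528

D1: -1767, -2985, -4659, -6861, -9663, -13137, -17355
D2: -1218, -1674, -2202, -2802, -3474, -4218
D3: -456, -528, -600, -672, -744
D4: -72, -72, -72, -72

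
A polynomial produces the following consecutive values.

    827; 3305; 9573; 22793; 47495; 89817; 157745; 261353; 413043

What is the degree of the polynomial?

5

D1: 2478, 6268, 13220, 24702, 42322, 67928, 103608, 151690
D2: 3790, 6952, 11482, 17620, 25606, 35680, 48082
D3: 3162, 4530, 6138, 7986, 10074, 12402
D4: 1368, 1608, 1848, 2088, 2328
D5: 240, 240, 240, 240
The fifth differences are constant, so the polynomial has degree 5.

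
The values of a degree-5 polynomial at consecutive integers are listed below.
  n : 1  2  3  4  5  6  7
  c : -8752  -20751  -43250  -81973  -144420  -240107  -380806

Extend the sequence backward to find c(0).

-3065

-11999, -22499, -38723, -62447, -95687, -140699
-10500, -16224, -23724, -33240, -45012
-5724, -7500, -9516, -11772
-1776, -2016, -2256
-240, -240
The fifth differences are constant at -240.
Work back: -1776 + 240 = -1536;  -5724 + 1536 = -4188;  -10500 + 4188 = -6312;  -11999 + 6312 = -5687;  -8752 + 5687 = -3065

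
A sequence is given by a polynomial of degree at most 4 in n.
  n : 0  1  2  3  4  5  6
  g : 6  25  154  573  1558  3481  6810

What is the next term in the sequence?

12109

First differences: 19, 129, 419, 985, 1923, 3329
Second differences: 110, 290, 566, 938, 1406
Third differences: 180, 276, 372, 468
Fourth differences: 96, 96, 96
Fourth differences constant at 96.
468 + 96 = 564;  1406 + 564 = 1970;  3329 + 1970 = 5299;  6810 + 5299 = 12109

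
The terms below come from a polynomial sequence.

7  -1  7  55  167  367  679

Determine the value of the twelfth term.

4759

-8, 8, 48, 112, 200, 312
16, 40, 64, 88, 112
24, 24, 24, 24
Constant third difference = 24, so extend:
112 + 24 = 136;  312 + 136 = 448;  679 + 448 = 1127
136 + 24 = 160;  448 + 160 = 608;  1127 + 608 = 1735
160 + 24 = 184;  608 + 184 = 792;  1735 + 792 = 2527
184 + 24 = 208;  792 + 208 = 1000;  2527 + 1000 = 3527
208 + 24 = 232;  1000 + 232 = 1232;  3527 + 1232 = 4759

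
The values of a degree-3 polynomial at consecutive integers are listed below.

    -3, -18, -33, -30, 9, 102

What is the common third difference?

D1: -15, -15, 3, 39, 93
D2: 0, 18, 36, 54
D3: 18, 18, 18

18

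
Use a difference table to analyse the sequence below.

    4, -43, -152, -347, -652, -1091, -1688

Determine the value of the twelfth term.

-7883

D1: -47  -109  -195  -305  -439  -597
D2: -62  -86  -110  -134  -158
D3: -24  -24  -24  -24
Third differences constant at -24.
-158 − 24 = -182;  -597 − 182 = -779;  -1688 − 779 = -2467
-182 − 24 = -206;  -779 − 206 = -985;  -2467 − 985 = -3452
-206 − 24 = -230;  -985 − 230 = -1215;  -3452 − 1215 = -4667
-230 − 24 = -254;  -1215 − 254 = -1469;  -4667 − 1469 = -6136
-254 − 24 = -278;  -1469 − 278 = -1747;  -6136 − 1747 = -7883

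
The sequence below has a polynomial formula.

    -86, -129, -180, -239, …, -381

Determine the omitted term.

Using the first 4 terms:
D1: -43  -51  -59
D2: -8  -8
Constant second difference = -8.
Extend forward: -59 − 8 = -67;  -239 − 67 = -306

-306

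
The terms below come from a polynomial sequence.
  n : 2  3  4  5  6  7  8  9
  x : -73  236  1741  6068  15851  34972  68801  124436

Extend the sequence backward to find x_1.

-44

309, 1505, 4327, 9783, 19121, 33829, 55635
1196, 2822, 5456, 9338, 14708, 21806
1626, 2634, 3882, 5370, 7098
1008, 1248, 1488, 1728
240, 240, 240
The fifth differences are constant at 240.
Work back: 1008 − 240 = 768;  1626 − 768 = 858;  1196 − 858 = 338;  309 − 338 = -29;  -73 + 29 = -44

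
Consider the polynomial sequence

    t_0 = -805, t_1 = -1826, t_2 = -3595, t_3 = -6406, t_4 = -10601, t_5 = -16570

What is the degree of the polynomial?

D1: -1021, -1769, -2811, -4195, -5969
D2: -748, -1042, -1384, -1774
D3: -294, -342, -390
D4: -48, -48
The fourth differences are constant, so the polynomial has degree 4.

4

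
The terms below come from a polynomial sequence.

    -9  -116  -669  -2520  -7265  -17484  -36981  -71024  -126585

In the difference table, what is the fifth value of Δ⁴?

-1704

Δ: -107, -553, -1851, -4745, -10219, -19497, -34043, -55561
Δ²: -446, -1298, -2894, -5474, -9278, -14546, -21518
Δ³: -852, -1596, -2580, -3804, -5268, -6972
Δ⁴: -744, -984, -1224, -1464, -1704
Δ⁵: -240, -240, -240, -240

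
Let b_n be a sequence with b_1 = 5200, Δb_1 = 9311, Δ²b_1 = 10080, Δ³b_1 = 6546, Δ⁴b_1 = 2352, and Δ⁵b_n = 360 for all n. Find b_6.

Build the table forward from the leading diagonal:
Fifth differences: 360, 360, 360, 360, 360, 360
Fourth differences: 2352, 2712, 3072, 3432, 3792, 4152
Third differences: 6546, 8898, 11610, 14682, 18114, 21906
Second differences: 10080, 16626, 25524, 37134, 51816, 69930
First differences: 9311, 19391, 36017, 61541, 98675, 150491
b: 5200, 14511, 33902, 69919, 131460, 230135

230135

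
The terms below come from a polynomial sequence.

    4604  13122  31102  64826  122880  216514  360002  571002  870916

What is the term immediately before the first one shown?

First differences: 8518, 17980, 33724, 58054, 93634, 143488, 211000, 299914
Second differences: 9462, 15744, 24330, 35580, 49854, 67512, 88914
Third differences: 6282, 8586, 11250, 14274, 17658, 21402
Fourth differences: 2304, 2664, 3024, 3384, 3744
Fifth differences: 360, 360, 360, 360
The fifth differences are constant at 360.
Work back: 2304 − 360 = 1944;  6282 − 1944 = 4338;  9462 − 4338 = 5124;  8518 − 5124 = 3394;  4604 − 3394 = 1210

1210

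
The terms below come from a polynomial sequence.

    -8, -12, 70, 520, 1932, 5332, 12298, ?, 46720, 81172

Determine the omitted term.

Using the first 7 terms:
-4  82  450  1412  3400  6966
86  368  962  1988  3566
282  594  1026  1578
312  432  552
120  120
Constant fifth difference = 120.
Extend forward: 552 + 120 = 672;  1578 + 672 = 2250;  3566 + 2250 = 5816;  6966 + 5816 = 12782;  12298 + 12782 = 25080

25080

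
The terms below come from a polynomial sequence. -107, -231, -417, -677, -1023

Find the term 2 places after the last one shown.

Δ: -124, -186, -260, -346
Δ²: -62, -74, -86
Δ³: -12, -12
Third differences constant at -12.
-86 − 12 = -98;  -346 − 98 = -444;  -1023 − 444 = -1467
-98 − 12 = -110;  -444 − 110 = -554;  -1467 − 554 = -2021

-2021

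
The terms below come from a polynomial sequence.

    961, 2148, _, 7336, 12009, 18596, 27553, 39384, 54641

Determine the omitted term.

4169

Using the last 6 terms:
Δ: 4673  6587  8957  11831  15257
Δ²: 1914  2370  2874  3426
Δ³: 456  504  552
Δ⁴: 48  48
Constant fourth difference = 48.
Extend backward: 456 − 48 = 408;  1914 − 408 = 1506;  4673 − 1506 = 3167;  7336 − 3167 = 4169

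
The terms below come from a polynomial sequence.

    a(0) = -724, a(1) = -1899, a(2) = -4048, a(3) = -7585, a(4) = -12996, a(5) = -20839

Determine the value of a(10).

-121104

-1175, -2149, -3537, -5411, -7843
-974, -1388, -1874, -2432
-414, -486, -558
-72, -72
Constant fourth difference = -72, so extend:
-558 − 72 = -630;  -2432 − 630 = -3062;  -7843 − 3062 = -10905;  -20839 − 10905 = -31744
-630 − 72 = -702;  -3062 − 702 = -3764;  -10905 − 3764 = -14669;  -31744 − 14669 = -46413
-702 − 72 = -774;  -3764 − 774 = -4538;  -14669 − 4538 = -19207;  -46413 − 19207 = -65620
-774 − 72 = -846;  -4538 − 846 = -5384;  -19207 − 5384 = -24591;  -65620 − 24591 = -90211
-846 − 72 = -918;  -5384 − 918 = -6302;  -24591 − 6302 = -30893;  -90211 − 30893 = -121104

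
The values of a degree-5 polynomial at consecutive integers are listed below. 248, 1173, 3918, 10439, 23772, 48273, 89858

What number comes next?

156243

925  2745  6521  13333  24501  41585
1820  3776  6812  11168  17084
1956  3036  4356  5916
1080  1320  1560
240  240
Constant fifth difference = 240, so extend:
1560 + 240 = 1800;  5916 + 1800 = 7716;  17084 + 7716 = 24800;  41585 + 24800 = 66385;  89858 + 66385 = 156243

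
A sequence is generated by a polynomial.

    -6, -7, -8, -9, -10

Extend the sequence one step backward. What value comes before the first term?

Δ: -1  -1  -1  -1
The first differences are constant at -1.
Work back: -6 + 1 = -5

-5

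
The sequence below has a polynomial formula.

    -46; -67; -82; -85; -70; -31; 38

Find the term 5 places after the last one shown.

1043

D1: -21 , -15 , -3 , 15 , 39 , 69
D2: 6 , 12 , 18 , 24 , 30
D3: 6 , 6 , 6 , 6
Constant third difference = 6, so extend:
30 + 6 = 36;  69 + 36 = 105;  38 + 105 = 143
36 + 6 = 42;  105 + 42 = 147;  143 + 147 = 290
42 + 6 = 48;  147 + 48 = 195;  290 + 195 = 485
48 + 6 = 54;  195 + 54 = 249;  485 + 249 = 734
54 + 6 = 60;  249 + 60 = 309;  734 + 309 = 1043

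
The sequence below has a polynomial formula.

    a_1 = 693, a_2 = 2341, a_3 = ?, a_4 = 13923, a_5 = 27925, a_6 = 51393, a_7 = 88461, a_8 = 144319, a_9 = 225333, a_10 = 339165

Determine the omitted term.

Using the last 7 terms:
First differences: 14002, 23468, 37068, 55858, 81014, 113832
Second differences: 9466, 13600, 18790, 25156, 32818
Third differences: 4134, 5190, 6366, 7662
Fourth differences: 1056, 1176, 1296
Fifth differences: 120, 120
Constant fifth difference = 120.
Extend backward: 1056 − 120 = 936;  4134 − 936 = 3198;  9466 − 3198 = 6268;  14002 − 6268 = 7734;  13923 − 7734 = 6189

6189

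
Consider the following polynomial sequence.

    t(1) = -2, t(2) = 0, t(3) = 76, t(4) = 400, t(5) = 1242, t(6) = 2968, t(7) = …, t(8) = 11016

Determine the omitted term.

Using the first 6 terms:
First differences: 2, 76, 324, 842, 1726
Second differences: 74, 248, 518, 884
Third differences: 174, 270, 366
Fourth differences: 96, 96
Constant fourth difference = 96.
Extend forward: 366 + 96 = 462;  884 + 462 = 1346;  1726 + 1346 = 3072;  2968 + 3072 = 6040

6040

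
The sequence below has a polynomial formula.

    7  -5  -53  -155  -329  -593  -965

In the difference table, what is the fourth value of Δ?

-174

D1: -12, -48, -102, -174, -264, -372
D2: -36, -54, -72, -90, -108
D3: -18, -18, -18, -18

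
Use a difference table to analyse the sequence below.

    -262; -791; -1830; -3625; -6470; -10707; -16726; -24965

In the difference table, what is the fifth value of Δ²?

-1782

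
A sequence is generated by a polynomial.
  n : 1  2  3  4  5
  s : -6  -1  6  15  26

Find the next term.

First differences: 5, 7, 9, 11
Second differences: 2, 2, 2
The second differences are constant (2).
11 + 2 = 13;  26 + 13 = 39

39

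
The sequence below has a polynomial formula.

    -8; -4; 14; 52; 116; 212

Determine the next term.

346

D1: 4 , 18 , 38 , 64 , 96
D2: 14 , 20 , 26 , 32
D3: 6 , 6 , 6
Third differences constant at 6.
32 + 6 = 38;  96 + 38 = 134;  212 + 134 = 346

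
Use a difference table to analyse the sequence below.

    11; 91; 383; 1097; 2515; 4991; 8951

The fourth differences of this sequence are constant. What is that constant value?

72

First differences: 80, 292, 714, 1418, 2476, 3960
Second differences: 212, 422, 704, 1058, 1484
Third differences: 210, 282, 354, 426
Fourth differences: 72, 72, 72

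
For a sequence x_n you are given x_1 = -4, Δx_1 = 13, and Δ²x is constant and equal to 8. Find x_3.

30

Build the table forward from the leading diagonal:
Δ²: 8, 8, 8
Δ: 13, 21, 29
x: -4, 9, 30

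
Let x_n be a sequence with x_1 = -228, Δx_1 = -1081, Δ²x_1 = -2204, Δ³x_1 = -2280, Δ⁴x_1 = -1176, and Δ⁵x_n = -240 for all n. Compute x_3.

Build the table forward from the leading diagonal:
Fifth differences: -240, -240, -240
Fourth differences: -1176, -1416, -1656
Third differences: -2280, -3456, -4872
Second differences: -2204, -4484, -7940
First differences: -1081, -3285, -7769
x: -228, -1309, -4594

-4594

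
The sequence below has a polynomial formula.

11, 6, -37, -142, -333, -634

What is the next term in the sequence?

-1069

D1: -5 , -43 , -105 , -191 , -301
D2: -38 , -62 , -86 , -110
D3: -24 , -24 , -24
The third differences are constant (-24).
-110 − 24 = -134;  -301 − 134 = -435;  -634 − 435 = -1069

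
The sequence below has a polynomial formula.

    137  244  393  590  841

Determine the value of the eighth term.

1978

D1: 107, 149, 197, 251
D2: 42, 48, 54
D3: 6, 6
Constant third difference = 6, so extend:
54 + 6 = 60;  251 + 60 = 311;  841 + 311 = 1152
60 + 6 = 66;  311 + 66 = 377;  1152 + 377 = 1529
66 + 6 = 72;  377 + 72 = 449;  1529 + 449 = 1978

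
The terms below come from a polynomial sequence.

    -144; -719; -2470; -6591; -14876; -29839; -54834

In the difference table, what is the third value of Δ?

First differences: -575, -1751, -4121, -8285, -14963, -24995
Second differences: -1176, -2370, -4164, -6678, -10032
Third differences: -1194, -1794, -2514, -3354
Fourth differences: -600, -720, -840
Fifth differences: -120, -120

-4121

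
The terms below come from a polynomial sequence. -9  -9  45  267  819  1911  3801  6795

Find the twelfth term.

37611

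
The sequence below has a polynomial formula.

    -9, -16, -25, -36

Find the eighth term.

Δ: -7 , -9 , -11
Δ²: -2 , -2
Constant second difference = -2, so extend:
-11 − 2 = -13;  -36 − 13 = -49
-13 − 2 = -15;  -49 − 15 = -64
-15 − 2 = -17;  -64 − 17 = -81
-17 − 2 = -19;  -81 − 19 = -100

-100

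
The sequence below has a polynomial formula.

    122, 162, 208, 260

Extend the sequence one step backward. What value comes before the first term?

Δ: 40, 46, 52
Δ²: 6, 6
The second differences are constant at 6.
Work back: 40 − 6 = 34;  122 − 34 = 88

88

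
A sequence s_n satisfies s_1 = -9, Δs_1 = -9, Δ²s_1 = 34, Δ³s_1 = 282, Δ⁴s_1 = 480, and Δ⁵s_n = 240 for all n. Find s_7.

14727

Build the table forward from the leading diagonal:
D5: 240  240  240  240  240  240  240
D4: 480  720  960  1200  1440  1680  1920
D3: 282  762  1482  2442  3642  5082  6762
D2: 34  316  1078  2560  5002  8644  13726
D1: -9  25  341  1419  3979  8981  17625
s: -9  -18  7  348  1767  5746  14727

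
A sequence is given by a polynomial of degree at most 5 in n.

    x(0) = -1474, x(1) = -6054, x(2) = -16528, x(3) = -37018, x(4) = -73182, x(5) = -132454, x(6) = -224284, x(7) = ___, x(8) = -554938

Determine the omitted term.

Using the first 7 terms:
First differences: -4580  -10474  -20490  -36164  -59272  -91830
Second differences: -5894  -10016  -15674  -23108  -32558
Third differences: -4122  -5658  -7434  -9450
Fourth differences: -1536  -1776  -2016
Fifth differences: -240  -240
Constant fifth difference = -240.
Extend forward: -2016 − 240 = -2256;  -9450 − 2256 = -11706;  -32558 − 11706 = -44264;  -91830 − 44264 = -136094;  -224284 − 136094 = -360378

-360378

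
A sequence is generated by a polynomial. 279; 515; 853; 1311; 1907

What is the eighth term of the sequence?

4703

First differences: 236, 338, 458, 596
Second differences: 102, 120, 138
Third differences: 18, 18
The third differences are constant (18).
138 + 18 = 156;  596 + 156 = 752;  1907 + 752 = 2659
156 + 18 = 174;  752 + 174 = 926;  2659 + 926 = 3585
174 + 18 = 192;  926 + 192 = 1118;  3585 + 1118 = 4703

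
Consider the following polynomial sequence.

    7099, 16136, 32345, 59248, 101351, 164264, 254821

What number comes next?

9037  16209  26903  42103  62913  90557
7172  10694  15200  20810  27644
3522  4506  5610  6834
984  1104  1224
120  120
The fifth differences are constant (120).
1224 + 120 = 1344;  6834 + 1344 = 8178;  27644 + 8178 = 35822;  90557 + 35822 = 126379;  254821 + 126379 = 381200

381200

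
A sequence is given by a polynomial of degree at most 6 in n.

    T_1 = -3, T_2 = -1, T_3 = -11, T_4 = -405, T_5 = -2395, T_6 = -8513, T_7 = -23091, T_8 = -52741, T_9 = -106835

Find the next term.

Δ: 2  -10  -394  -1990  -6118  -14578  -29650  -54094
Δ²: -12  -384  -1596  -4128  -8460  -15072  -24444
Δ³: -372  -1212  -2532  -4332  -6612  -9372
Δ⁴: -840  -1320  -1800  -2280  -2760
Δ⁵: -480  -480  -480  -480
The fifth differences are constant (-480).
-2760 − 480 = -3240;  -9372 − 3240 = -12612;  -24444 − 12612 = -37056;  -54094 − 37056 = -91150;  -106835 − 91150 = -197985

-197985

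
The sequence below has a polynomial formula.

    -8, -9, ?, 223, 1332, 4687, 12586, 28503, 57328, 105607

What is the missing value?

-2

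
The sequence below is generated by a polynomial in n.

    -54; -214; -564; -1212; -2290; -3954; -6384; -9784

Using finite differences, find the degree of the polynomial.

4

-160, -350, -648, -1078, -1664, -2430, -3400
-190, -298, -430, -586, -766, -970
-108, -132, -156, -180, -204
-24, -24, -24, -24
The fourth differences are constant, so the polynomial has degree 4.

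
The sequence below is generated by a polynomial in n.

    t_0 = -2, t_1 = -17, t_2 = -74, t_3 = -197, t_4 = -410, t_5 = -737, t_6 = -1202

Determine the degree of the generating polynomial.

3

Δ: -15, -57, -123, -213, -327, -465
Δ²: -42, -66, -90, -114, -138
Δ³: -24, -24, -24, -24
The third differences are constant, so the polynomial has degree 3.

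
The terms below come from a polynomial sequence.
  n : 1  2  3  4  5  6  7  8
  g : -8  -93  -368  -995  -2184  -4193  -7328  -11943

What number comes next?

First differences: -85, -275, -627, -1189, -2009, -3135, -4615
Second differences: -190, -352, -562, -820, -1126, -1480
Third differences: -162, -210, -258, -306, -354
Fourth differences: -48, -48, -48, -48
Constant fourth difference = -48, so extend:
-354 − 48 = -402;  -1480 − 402 = -1882;  -4615 − 1882 = -6497;  -11943 − 6497 = -18440

-18440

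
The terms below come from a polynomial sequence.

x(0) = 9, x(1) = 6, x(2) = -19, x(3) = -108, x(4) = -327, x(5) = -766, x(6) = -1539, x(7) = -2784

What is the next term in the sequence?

D1: -3, -25, -89, -219, -439, -773, -1245
D2: -22, -64, -130, -220, -334, -472
D3: -42, -66, -90, -114, -138
D4: -24, -24, -24, -24
Fourth differences constant at -24.
-138 − 24 = -162;  -472 − 162 = -634;  -1245 − 634 = -1879;  -2784 − 1879 = -4663

-4663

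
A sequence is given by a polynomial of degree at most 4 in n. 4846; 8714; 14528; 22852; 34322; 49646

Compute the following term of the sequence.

69604

Δ: 3868, 5814, 8324, 11470, 15324
Δ²: 1946, 2510, 3146, 3854
Δ³: 564, 636, 708
Δ⁴: 72, 72
Constant fourth difference = 72, so extend:
708 + 72 = 780;  3854 + 780 = 4634;  15324 + 4634 = 19958;  49646 + 19958 = 69604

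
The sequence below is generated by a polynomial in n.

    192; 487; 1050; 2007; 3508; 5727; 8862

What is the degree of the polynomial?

D1: 295, 563, 957, 1501, 2219, 3135
D2: 268, 394, 544, 718, 916
D3: 126, 150, 174, 198
D4: 24, 24, 24
The fourth differences are constant, so the polynomial has degree 4.

4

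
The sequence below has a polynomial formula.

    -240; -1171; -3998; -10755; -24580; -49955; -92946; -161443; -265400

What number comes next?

-417075

D1: -931, -2827, -6757, -13825, -25375, -42991, -68497, -103957
D2: -1896, -3930, -7068, -11550, -17616, -25506, -35460
D3: -2034, -3138, -4482, -6066, -7890, -9954
D4: -1104, -1344, -1584, -1824, -2064
D5: -240, -240, -240, -240
Fifth differences constant at -240.
-2064 − 240 = -2304;  -9954 − 2304 = -12258;  -35460 − 12258 = -47718;  -103957 − 47718 = -151675;  -265400 − 151675 = -417075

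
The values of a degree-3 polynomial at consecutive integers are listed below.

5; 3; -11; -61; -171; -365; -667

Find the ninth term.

-2  -14  -50  -110  -194  -302
-12  -36  -60  -84  -108
-24  -24  -24  -24
Constant third difference = -24, so extend:
-108 − 24 = -132;  -302 − 132 = -434;  -667 − 434 = -1101
-132 − 24 = -156;  -434 − 156 = -590;  -1101 − 590 = -1691

-1691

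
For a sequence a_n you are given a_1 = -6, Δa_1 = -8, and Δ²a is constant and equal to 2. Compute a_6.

-26

Build the table forward from the leading diagonal:
D2: 2  2  2  2  2  2
D1: -8  -6  -4  -2  0  2
a: -6  -14  -20  -24  -26  -26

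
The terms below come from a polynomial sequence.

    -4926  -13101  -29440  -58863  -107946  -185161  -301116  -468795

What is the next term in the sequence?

-703798

-8175  -16339  -29423  -49083  -77215  -115955  -167679
-8164  -13084  -19660  -28132  -38740  -51724
-4920  -6576  -8472  -10608  -12984
-1656  -1896  -2136  -2376
-240  -240  -240
The fifth differences are constant (-240).
-2376 − 240 = -2616;  -12984 − 2616 = -15600;  -51724 − 15600 = -67324;  -167679 − 67324 = -235003;  -468795 − 235003 = -703798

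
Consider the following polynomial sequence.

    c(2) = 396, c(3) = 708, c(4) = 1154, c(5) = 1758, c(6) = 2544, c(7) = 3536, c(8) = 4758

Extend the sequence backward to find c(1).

First differences: 312  446  604  786  992  1222
Second differences: 134  158  182  206  230
Third differences: 24  24  24  24
The third differences are constant at 24.
Work back: 134 − 24 = 110;  312 − 110 = 202;  396 − 202 = 194

194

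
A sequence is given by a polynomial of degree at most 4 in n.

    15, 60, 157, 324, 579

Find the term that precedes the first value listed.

4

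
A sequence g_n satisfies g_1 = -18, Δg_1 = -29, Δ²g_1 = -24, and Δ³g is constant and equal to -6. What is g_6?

-463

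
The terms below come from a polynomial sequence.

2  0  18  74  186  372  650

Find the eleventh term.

3042

First differences: -2  18  56  112  186  278
Second differences: 20  38  56  74  92
Third differences: 18  18  18  18
Third differences constant at 18.
92 + 18 = 110;  278 + 110 = 388;  650 + 388 = 1038
110 + 18 = 128;  388 + 128 = 516;  1038 + 516 = 1554
128 + 18 = 146;  516 + 146 = 662;  1554 + 662 = 2216
146 + 18 = 164;  662 + 164 = 826;  2216 + 826 = 3042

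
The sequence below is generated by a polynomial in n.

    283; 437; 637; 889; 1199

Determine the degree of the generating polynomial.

First differences: 154, 200, 252, 310
Second differences: 46, 52, 58
Third differences: 6, 6
The third differences are constant, so the polynomial has degree 3.

3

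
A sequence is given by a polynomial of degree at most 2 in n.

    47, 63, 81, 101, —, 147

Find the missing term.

123

Using the first 4 terms:
Δ: 16, 18, 20
Δ²: 2, 2
Constant second difference = 2.
Extend forward: 20 + 2 = 22;  101 + 22 = 123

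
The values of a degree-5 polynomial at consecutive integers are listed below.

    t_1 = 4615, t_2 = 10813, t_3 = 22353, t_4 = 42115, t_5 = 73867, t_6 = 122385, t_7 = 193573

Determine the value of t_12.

First differences: 6198 , 11540 , 19762 , 31752 , 48518 , 71188
Second differences: 5342 , 8222 , 11990 , 16766 , 22670
Third differences: 2880 , 3768 , 4776 , 5904
Fourth differences: 888 , 1008 , 1128
Fifth differences: 120 , 120
Constant fifth difference = 120, so extend:
1128 + 120 = 1248;  5904 + 1248 = 7152;  22670 + 7152 = 29822;  71188 + 29822 = 101010;  193573 + 101010 = 294583
1248 + 120 = 1368;  7152 + 1368 = 8520;  29822 + 8520 = 38342;  101010 + 38342 = 139352;  294583 + 139352 = 433935
1368 + 120 = 1488;  8520 + 1488 = 10008;  38342 + 10008 = 48350;  139352 + 48350 = 187702;  433935 + 187702 = 621637
1488 + 120 = 1608;  10008 + 1608 = 11616;  48350 + 11616 = 59966;  187702 + 59966 = 247668;  621637 + 247668 = 869305
1608 + 120 = 1728;  11616 + 1728 = 13344;  59966 + 13344 = 73310;  247668 + 73310 = 320978;  869305 + 320978 = 1190283

1190283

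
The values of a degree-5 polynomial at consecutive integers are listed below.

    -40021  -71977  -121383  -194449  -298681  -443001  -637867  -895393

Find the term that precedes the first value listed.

-31956, -49406, -73066, -104232, -144320, -194866, -257526
-17450, -23660, -31166, -40088, -50546, -62660
-6210, -7506, -8922, -10458, -12114
-1296, -1416, -1536, -1656
-120, -120, -120
The fifth differences are constant at -120.
Work back: -1296 + 120 = -1176;  -6210 + 1176 = -5034;  -17450 + 5034 = -12416;  -31956 + 12416 = -19540;  -40021 + 19540 = -20481

-20481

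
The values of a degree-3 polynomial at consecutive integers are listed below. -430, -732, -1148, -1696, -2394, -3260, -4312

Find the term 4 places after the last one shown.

First differences: -302 , -416 , -548 , -698 , -866 , -1052
Second differences: -114 , -132 , -150 , -168 , -186
Third differences: -18 , -18 , -18 , -18
Constant third difference = -18, so extend:
-186 − 18 = -204;  -1052 − 204 = -1256;  -4312 − 1256 = -5568
-204 − 18 = -222;  -1256 − 222 = -1478;  -5568 − 1478 = -7046
-222 − 18 = -240;  -1478 − 240 = -1718;  -7046 − 1718 = -8764
-240 − 18 = -258;  -1718 − 258 = -1976;  -8764 − 1976 = -10740

-10740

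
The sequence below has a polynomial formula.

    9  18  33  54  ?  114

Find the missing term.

Using the first 4 terms:
D1: 9, 15, 21
D2: 6, 6
Constant second difference = 6.
Extend forward: 21 + 6 = 27;  54 + 27 = 81

81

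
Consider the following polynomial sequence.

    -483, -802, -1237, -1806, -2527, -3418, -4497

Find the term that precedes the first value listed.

-262

First differences: -319  -435  -569  -721  -891  -1079
Second differences: -116  -134  -152  -170  -188
Third differences: -18  -18  -18  -18
The third differences are constant at -18.
Work back: -116 + 18 = -98;  -319 + 98 = -221;  -483 + 221 = -262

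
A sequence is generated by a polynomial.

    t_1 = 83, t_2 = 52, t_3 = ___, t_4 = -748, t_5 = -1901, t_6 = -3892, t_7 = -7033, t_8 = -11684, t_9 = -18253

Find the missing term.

-169

Using the last 6 terms:
-1153  -1991  -3141  -4651  -6569
-838  -1150  -1510  -1918
-312  -360  -408
-48  -48
Constant fourth difference = -48.
Extend backward: -312 + 48 = -264;  -838 + 264 = -574;  -1153 + 574 = -579;  -748 + 579 = -169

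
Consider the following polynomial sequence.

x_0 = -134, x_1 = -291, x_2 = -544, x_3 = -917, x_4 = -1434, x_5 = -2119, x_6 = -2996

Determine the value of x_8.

-157, -253, -373, -517, -685, -877
-96, -120, -144, -168, -192
-24, -24, -24, -24
The third differences are constant (-24).
-192 − 24 = -216;  -877 − 216 = -1093;  -2996 − 1093 = -4089
-216 − 24 = -240;  -1093 − 240 = -1333;  -4089 − 1333 = -5422

-5422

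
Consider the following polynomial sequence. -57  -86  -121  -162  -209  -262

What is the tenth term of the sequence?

-534

First differences: -29 , -35 , -41 , -47 , -53
Second differences: -6 , -6 , -6 , -6
The second differences are constant (-6).
-53 − 6 = -59;  -262 − 59 = -321
-59 − 6 = -65;  -321 − 65 = -386
-65 − 6 = -71;  -386 − 71 = -457
-71 − 6 = -77;  -457 − 77 = -534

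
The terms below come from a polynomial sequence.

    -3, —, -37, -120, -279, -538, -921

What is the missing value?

Using the last 5 terms:
Δ: -83  -159  -259  -383
Δ²: -76  -100  -124
Δ³: -24  -24
Constant third difference = -24.
Extend backward: -76 + 24 = -52;  -83 + 52 = -31;  -37 + 31 = -6

-6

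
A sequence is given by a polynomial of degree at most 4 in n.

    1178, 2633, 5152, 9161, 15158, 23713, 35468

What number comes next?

D1: 1455, 2519, 4009, 5997, 8555, 11755
D2: 1064, 1490, 1988, 2558, 3200
D3: 426, 498, 570, 642
D4: 72, 72, 72
Fourth differences constant at 72.
642 + 72 = 714;  3200 + 714 = 3914;  11755 + 3914 = 15669;  35468 + 15669 = 51137

51137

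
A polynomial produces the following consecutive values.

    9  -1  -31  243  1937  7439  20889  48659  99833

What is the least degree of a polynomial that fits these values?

5

Δ: -10, -30, 274, 1694, 5502, 13450, 27770, 51174
Δ²: -20, 304, 1420, 3808, 7948, 14320, 23404
Δ³: 324, 1116, 2388, 4140, 6372, 9084
Δ⁴: 792, 1272, 1752, 2232, 2712
Δ⁵: 480, 480, 480, 480
The fifth differences are constant, so the polynomial has degree 5.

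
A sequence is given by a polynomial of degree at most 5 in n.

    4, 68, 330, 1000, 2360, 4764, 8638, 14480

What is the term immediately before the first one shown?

First differences: 64  262  670  1360  2404  3874  5842
Second differences: 198  408  690  1044  1470  1968
Third differences: 210  282  354  426  498
Fourth differences: 72  72  72  72
The fourth differences are constant at 72.
Work back: 210 − 72 = 138;  198 − 138 = 60;  64 − 60 = 4;  4 − 4 = 0

0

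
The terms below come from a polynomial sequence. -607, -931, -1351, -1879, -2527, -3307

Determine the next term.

First differences: -324  -420  -528  -648  -780
Second differences: -96  -108  -120  -132
Third differences: -12  -12  -12
Constant third difference = -12, so extend:
-132 − 12 = -144;  -780 − 144 = -924;  -3307 − 924 = -4231

-4231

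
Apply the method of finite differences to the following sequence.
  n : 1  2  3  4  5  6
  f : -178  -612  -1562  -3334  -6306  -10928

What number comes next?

-17722

D1: -434  -950  -1772  -2972  -4622
D2: -516  -822  -1200  -1650
D3: -306  -378  -450
D4: -72  -72
The fourth differences are constant (-72).
-450 − 72 = -522;  -1650 − 522 = -2172;  -4622 − 2172 = -6794;  -10928 − 6794 = -17722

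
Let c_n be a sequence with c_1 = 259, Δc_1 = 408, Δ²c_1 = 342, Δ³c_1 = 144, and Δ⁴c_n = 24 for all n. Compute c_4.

Build the table forward from the leading diagonal:
Fourth differences: 24, 24, 24, 24
Third differences: 144, 168, 192, 216
Second differences: 342, 486, 654, 846
First differences: 408, 750, 1236, 1890
c: 259, 667, 1417, 2653

2653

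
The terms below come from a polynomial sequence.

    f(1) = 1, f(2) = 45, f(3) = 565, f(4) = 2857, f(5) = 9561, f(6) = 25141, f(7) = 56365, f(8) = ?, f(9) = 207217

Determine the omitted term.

Using the first 7 terms:
First differences: 44, 520, 2292, 6704, 15580, 31224
Second differences: 476, 1772, 4412, 8876, 15644
Third differences: 1296, 2640, 4464, 6768
Fourth differences: 1344, 1824, 2304
Fifth differences: 480, 480
Constant fifth difference = 480.
Extend forward: 2304 + 480 = 2784;  6768 + 2784 = 9552;  15644 + 9552 = 25196;  31224 + 25196 = 56420;  56365 + 56420 = 112785

112785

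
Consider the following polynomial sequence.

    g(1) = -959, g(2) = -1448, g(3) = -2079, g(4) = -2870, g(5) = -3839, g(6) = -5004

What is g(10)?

Δ: -489  -631  -791  -969  -1165
Δ²: -142  -160  -178  -196
Δ³: -18  -18  -18
Third differences constant at -18.
-196 − 18 = -214;  -1165 − 214 = -1379;  -5004 − 1379 = -6383
-214 − 18 = -232;  -1379 − 232 = -1611;  -6383 − 1611 = -7994
-232 − 18 = -250;  -1611 − 250 = -1861;  -7994 − 1861 = -9855
-250 − 18 = -268;  -1861 − 268 = -2129;  -9855 − 2129 = -11984

-11984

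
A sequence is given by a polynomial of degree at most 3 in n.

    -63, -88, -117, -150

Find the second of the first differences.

-29

D1: -25, -29, -33
D2: -4, -4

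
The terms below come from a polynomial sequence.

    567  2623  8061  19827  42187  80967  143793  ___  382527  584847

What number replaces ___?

240331

Using the first 7 terms:
D1: 2056  5438  11766  22360  38780  62826
D2: 3382  6328  10594  16420  24046
D3: 2946  4266  5826  7626
D4: 1320  1560  1800
D5: 240  240
Constant fifth difference = 240.
Extend forward: 1800 + 240 = 2040;  7626 + 2040 = 9666;  24046 + 9666 = 33712;  62826 + 33712 = 96538;  143793 + 96538 = 240331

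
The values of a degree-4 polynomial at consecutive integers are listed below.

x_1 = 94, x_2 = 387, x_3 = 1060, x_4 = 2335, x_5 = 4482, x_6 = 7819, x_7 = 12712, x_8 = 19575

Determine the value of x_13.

101290

D1: 293, 673, 1275, 2147, 3337, 4893, 6863
D2: 380, 602, 872, 1190, 1556, 1970
D3: 222, 270, 318, 366, 414
D4: 48, 48, 48, 48
Constant fourth difference = 48, so extend:
414 + 48 = 462;  1970 + 462 = 2432;  6863 + 2432 = 9295;  19575 + 9295 = 28870
462 + 48 = 510;  2432 + 510 = 2942;  9295 + 2942 = 12237;  28870 + 12237 = 41107
510 + 48 = 558;  2942 + 558 = 3500;  12237 + 3500 = 15737;  41107 + 15737 = 56844
558 + 48 = 606;  3500 + 606 = 4106;  15737 + 4106 = 19843;  56844 + 19843 = 76687
606 + 48 = 654;  4106 + 654 = 4760;  19843 + 4760 = 24603;  76687 + 24603 = 101290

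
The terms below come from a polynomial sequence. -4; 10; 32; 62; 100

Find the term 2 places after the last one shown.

14, 22, 30, 38
8, 8, 8
Second differences constant at 8.
38 + 8 = 46;  100 + 46 = 146
46 + 8 = 54;  146 + 54 = 200

200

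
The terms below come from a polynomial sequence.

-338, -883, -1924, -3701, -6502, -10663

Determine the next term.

Δ: -545 , -1041 , -1777 , -2801 , -4161
Δ²: -496 , -736 , -1024 , -1360
Δ³: -240 , -288 , -336
Δ⁴: -48 , -48
Fourth differences constant at -48.
-336 − 48 = -384;  -1360 − 384 = -1744;  -4161 − 1744 = -5905;  -10663 − 5905 = -16568

-16568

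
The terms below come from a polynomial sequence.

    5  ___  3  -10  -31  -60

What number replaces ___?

8

Using the last 4 terms:
Δ: -13, -21, -29
Δ²: -8, -8
Constant second difference = -8.
Extend backward: -13 + 8 = -5;  3 + 5 = 8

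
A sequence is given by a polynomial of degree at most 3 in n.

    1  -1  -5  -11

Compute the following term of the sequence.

First differences: -2  -4  -6
Second differences: -2  -2
The second differences are constant (-2).
-6 − 2 = -8;  -11 − 8 = -19

-19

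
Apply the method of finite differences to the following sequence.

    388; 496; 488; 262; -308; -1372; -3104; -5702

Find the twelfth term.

Δ: 108  -8  -226  -570  -1064  -1732  -2598
Δ²: -116  -218  -344  -494  -668  -866
Δ³: -102  -126  -150  -174  -198
Δ⁴: -24  -24  -24  -24
Fourth differences constant at -24.
-198 − 24 = -222;  -866 − 222 = -1088;  -2598 − 1088 = -3686;  -5702 − 3686 = -9388
-222 − 24 = -246;  -1088 − 246 = -1334;  -3686 − 1334 = -5020;  -9388 − 5020 = -14408
-246 − 24 = -270;  -1334 − 270 = -1604;  -5020 − 1604 = -6624;  -14408 − 6624 = -21032
-270 − 24 = -294;  -1604 − 294 = -1898;  -6624 − 1898 = -8522;  -21032 − 8522 = -29554

-29554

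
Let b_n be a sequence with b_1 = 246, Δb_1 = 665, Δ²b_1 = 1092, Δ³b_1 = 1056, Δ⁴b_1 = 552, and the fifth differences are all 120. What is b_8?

86633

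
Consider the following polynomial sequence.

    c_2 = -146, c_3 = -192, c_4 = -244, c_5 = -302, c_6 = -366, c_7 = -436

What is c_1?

D1: -46  -52  -58  -64  -70
D2: -6  -6  -6  -6
The second differences are constant at -6.
Work back: -46 + 6 = -40;  -146 + 40 = -106

-106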